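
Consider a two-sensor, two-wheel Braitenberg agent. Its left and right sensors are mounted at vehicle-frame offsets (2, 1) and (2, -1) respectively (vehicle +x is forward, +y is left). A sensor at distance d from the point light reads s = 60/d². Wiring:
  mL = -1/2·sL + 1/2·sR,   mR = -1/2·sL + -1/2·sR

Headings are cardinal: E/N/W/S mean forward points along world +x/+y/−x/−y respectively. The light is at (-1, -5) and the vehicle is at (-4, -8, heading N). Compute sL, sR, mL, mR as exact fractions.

60/17 12 72/17 -132/17

left sensor world pos  = (-5, -6); dL² = 17
right sensor world pos = (-3, -6); dR² = 5
sL = 60/17 = 60/17
sR = 60/5 = 12
mL = -1/2·sL + 1/2·sR = 72/17
mR = -1/2·sL + -1/2·sR = -132/17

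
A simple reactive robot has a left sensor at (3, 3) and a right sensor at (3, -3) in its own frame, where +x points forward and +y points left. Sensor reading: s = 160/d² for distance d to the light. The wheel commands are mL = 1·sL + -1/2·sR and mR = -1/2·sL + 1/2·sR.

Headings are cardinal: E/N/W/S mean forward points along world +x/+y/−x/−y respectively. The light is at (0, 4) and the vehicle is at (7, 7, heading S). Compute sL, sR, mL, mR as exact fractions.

8/5 10 -17/5 21/5

left sensor world pos  = (10, 4); dL² = 100
right sensor world pos = (4, 4); dR² = 16
sL = 160/100 = 8/5
sR = 160/16 = 10
mL = 1·sL + -1/2·sR = -17/5
mR = -1/2·sL + 1/2·sR = 21/5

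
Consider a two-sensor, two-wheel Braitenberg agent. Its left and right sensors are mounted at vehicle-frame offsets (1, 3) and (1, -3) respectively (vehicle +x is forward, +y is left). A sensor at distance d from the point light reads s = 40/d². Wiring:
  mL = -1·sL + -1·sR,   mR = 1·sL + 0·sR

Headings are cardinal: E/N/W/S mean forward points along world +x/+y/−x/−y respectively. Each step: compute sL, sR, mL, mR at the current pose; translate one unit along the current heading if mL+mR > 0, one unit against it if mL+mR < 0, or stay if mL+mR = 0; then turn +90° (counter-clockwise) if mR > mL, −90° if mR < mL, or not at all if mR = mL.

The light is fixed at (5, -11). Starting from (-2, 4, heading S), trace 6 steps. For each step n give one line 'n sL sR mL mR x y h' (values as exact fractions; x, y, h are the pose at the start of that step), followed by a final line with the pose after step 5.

0 10/53 5/37 -635/1961 10/53 -2 4 S
1 40/397 8/41 -4816/16277 40/397 -2 5 E
2 4/41 20/157 -1448/6437 4/41 -3 5 N
3 8/45 8/81 -112/405 8/45 -3 4 W
4 10/53 5/37 -635/1961 10/53 -2 4 S
5 40/397 8/41 -4816/16277 40/397 -2 5 E
final -3 5 N

n=0: pose=(-2,4,S); sL=10/53, sR=5/37; mL=-635/1961, mR=10/53; mL+mR=-5/37 → advance -1; mR−mL=1005/1961 → turn +1·90°
n=1: pose=(-2,5,E); sL=40/397, sR=8/41; mL=-4816/16277, mR=40/397; mL+mR=-8/41 → advance -1; mR−mL=6456/16277 → turn +1·90°
n=2: pose=(-3,5,N); sL=4/41, sR=20/157; mL=-1448/6437, mR=4/41; mL+mR=-20/157 → advance -1; mR−mL=2076/6437 → turn +1·90°
n=3: pose=(-3,4,W); sL=8/45, sR=8/81; mL=-112/405, mR=8/45; mL+mR=-8/81 → advance -1; mR−mL=184/405 → turn +1·90°
n=4: pose=(-2,4,S); sL=10/53, sR=5/37; mL=-635/1961, mR=10/53; mL+mR=-5/37 → advance -1; mR−mL=1005/1961 → turn +1·90°
n=5: pose=(-2,5,E); sL=40/397, sR=8/41; mL=-4816/16277, mR=40/397; mL+mR=-8/41 → advance -1; mR−mL=6456/16277 → turn +1·90°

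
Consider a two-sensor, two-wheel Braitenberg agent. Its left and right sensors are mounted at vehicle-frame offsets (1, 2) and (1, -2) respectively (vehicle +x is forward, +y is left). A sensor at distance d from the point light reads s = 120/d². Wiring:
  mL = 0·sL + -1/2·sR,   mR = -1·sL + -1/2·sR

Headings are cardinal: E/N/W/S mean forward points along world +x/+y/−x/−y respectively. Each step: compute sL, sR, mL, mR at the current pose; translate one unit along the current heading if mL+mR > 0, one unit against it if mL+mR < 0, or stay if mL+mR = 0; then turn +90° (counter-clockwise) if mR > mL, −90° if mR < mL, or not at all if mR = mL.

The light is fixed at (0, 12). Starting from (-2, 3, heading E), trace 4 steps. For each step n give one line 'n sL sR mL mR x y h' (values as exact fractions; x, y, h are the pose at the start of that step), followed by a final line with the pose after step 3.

n=0: pose=(-2,3,E); sL=12/5, sR=60/61; mL=-30/61, mR=-882/305; mL+mR=-1032/305 → advance -1; mR−mL=-12/5 → turn -1·90°
n=1: pose=(-3,3,S); sL=120/101, sR=24/25; mL=-12/25, mR=-4212/2525; mL+mR=-5424/2525 → advance -1; mR−mL=-120/101 → turn -1·90°
n=2: pose=(-3,4,W); sL=30/29, sR=30/13; mL=-15/13, mR=-825/377; mL+mR=-1260/377 → advance -1; mR−mL=-30/29 → turn -1·90°
n=3: pose=(-2,4,N); sL=24/13, sR=120/49; mL=-60/49, mR=-1956/637; mL+mR=-2736/637 → advance -1; mR−mL=-24/13 → turn -1·90°

0 12/5 60/61 -30/61 -882/305 -2 3 E
1 120/101 24/25 -12/25 -4212/2525 -3 3 S
2 30/29 30/13 -15/13 -825/377 -3 4 W
3 24/13 120/49 -60/49 -1956/637 -2 4 N
final -2 3 E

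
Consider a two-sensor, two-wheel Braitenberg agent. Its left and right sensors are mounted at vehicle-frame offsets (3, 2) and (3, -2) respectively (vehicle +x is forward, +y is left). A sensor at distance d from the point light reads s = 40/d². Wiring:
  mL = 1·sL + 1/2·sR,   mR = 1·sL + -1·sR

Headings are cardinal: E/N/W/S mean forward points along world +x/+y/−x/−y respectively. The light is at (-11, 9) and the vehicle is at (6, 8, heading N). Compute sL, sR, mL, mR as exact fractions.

left sensor world pos  = (4, 11); dL² = 229
right sensor world pos = (8, 11); dR² = 365
sL = 40/229 = 40/229
sR = 40/365 = 8/73
mL = 1·sL + 1/2·sR = 3836/16717
mR = 1·sL + -1·sR = 1088/16717

40/229 8/73 3836/16717 1088/16717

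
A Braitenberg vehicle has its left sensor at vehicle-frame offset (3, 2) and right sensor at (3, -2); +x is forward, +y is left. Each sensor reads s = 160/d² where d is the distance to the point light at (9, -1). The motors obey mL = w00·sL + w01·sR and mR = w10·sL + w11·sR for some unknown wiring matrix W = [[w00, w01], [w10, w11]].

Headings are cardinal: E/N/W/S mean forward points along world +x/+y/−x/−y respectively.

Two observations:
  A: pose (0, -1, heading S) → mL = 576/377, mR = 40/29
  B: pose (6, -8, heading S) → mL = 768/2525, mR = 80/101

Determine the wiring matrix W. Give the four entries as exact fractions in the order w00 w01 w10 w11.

1 -1 1/2 0

obs A: pose=(0,-1,S) → sL=80/29, sR=16/13, mL=576/377, mR=40/29
obs B: pose=(6,-8,S) → sL=160/101, sR=32/25, mL=768/2525, mR=80/101
sensor matrix S = [[80/29, 16/13], [160/101, 32/25]]; det S = 301056/190385
solve [mL_A; mL_B] = S·[w00; w01] and [mR_A; mR_B] = S·[w10; w11]:
  w00 = 1, w01 = -1, w10 = 1/2, w11 = 0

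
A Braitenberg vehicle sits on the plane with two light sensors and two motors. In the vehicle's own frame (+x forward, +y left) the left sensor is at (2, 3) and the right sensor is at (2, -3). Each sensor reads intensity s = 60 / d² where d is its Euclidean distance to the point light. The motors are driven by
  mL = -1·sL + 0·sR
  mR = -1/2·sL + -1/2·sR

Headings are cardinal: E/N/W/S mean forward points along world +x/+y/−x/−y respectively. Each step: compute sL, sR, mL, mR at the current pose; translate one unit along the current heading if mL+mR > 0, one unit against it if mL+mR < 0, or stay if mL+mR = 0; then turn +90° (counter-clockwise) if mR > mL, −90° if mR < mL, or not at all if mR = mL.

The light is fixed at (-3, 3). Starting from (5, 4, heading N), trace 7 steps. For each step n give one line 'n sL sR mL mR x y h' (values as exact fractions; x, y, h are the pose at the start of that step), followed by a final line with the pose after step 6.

n=0: pose=(5,4,N); sL=30/17, sR=6/13; mL=-30/17, mR=-246/221; mL+mR=-636/221 → advance -1; mR−mL=144/221 → turn +1·90°
n=1: pose=(5,3,W); sL=4/3, sR=4/3; mL=-4/3, mR=-4/3; mL+mR=-8/3 → advance -1; mR−mL=0 → turn +0·90°
n=2: pose=(6,3,W); sL=30/29, sR=30/29; mL=-30/29, mR=-30/29; mL+mR=-60/29 → advance -1; mR−mL=0 → turn +0·90°
n=3: pose=(7,3,W); sL=60/73, sR=60/73; mL=-60/73, mR=-60/73; mL+mR=-120/73 → advance -1; mR−mL=0 → turn +0·90°
n=4: pose=(8,3,W); sL=2/3, sR=2/3; mL=-2/3, mR=-2/3; mL+mR=-4/3 → advance -1; mR−mL=0 → turn +0·90°
n=5: pose=(9,3,W); sL=60/109, sR=60/109; mL=-60/109, mR=-60/109; mL+mR=-120/109 → advance -1; mR−mL=0 → turn +0·90°
n=6: pose=(10,3,W); sL=6/13, sR=6/13; mL=-6/13, mR=-6/13; mL+mR=-12/13 → advance -1; mR−mL=0 → turn +0·90°

0 30/17 6/13 -30/17 -246/221 5 4 N
1 4/3 4/3 -4/3 -4/3 5 3 W
2 30/29 30/29 -30/29 -30/29 6 3 W
3 60/73 60/73 -60/73 -60/73 7 3 W
4 2/3 2/3 -2/3 -2/3 8 3 W
5 60/109 60/109 -60/109 -60/109 9 3 W
6 6/13 6/13 -6/13 -6/13 10 3 W
final 11 3 W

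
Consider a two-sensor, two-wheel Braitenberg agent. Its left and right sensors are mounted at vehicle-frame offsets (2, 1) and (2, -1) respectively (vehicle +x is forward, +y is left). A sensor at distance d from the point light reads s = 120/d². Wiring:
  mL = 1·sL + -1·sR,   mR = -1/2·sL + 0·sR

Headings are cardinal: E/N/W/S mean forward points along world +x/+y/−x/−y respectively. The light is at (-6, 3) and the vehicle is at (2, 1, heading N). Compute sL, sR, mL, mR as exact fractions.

left sensor world pos  = (1, 3); dL² = 49
right sensor world pos = (3, 3); dR² = 81
sL = 120/49 = 120/49
sR = 120/81 = 40/27
mL = 1·sL + -1·sR = 1280/1323
mR = -1/2·sL + 0·sR = -60/49

120/49 40/27 1280/1323 -60/49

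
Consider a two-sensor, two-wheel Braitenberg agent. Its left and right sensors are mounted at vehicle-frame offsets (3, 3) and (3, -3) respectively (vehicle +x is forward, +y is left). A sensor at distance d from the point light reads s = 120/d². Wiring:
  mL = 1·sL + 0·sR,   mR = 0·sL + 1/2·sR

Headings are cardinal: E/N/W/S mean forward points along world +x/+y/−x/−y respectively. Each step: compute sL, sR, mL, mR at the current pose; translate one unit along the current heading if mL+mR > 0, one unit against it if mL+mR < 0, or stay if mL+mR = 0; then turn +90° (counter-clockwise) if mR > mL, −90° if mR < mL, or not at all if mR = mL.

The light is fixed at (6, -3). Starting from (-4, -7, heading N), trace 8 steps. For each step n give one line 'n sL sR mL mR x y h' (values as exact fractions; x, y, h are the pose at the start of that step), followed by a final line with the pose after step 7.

n=0: pose=(-4,-7,N); sL=12/17, sR=12/5; mL=12/17, mR=6/5; mL+mR=162/85 → advance +1; mR−mL=42/85 → turn +1·90°
n=1: pose=(-4,-6,W); sL=24/41, sR=120/169; mL=24/41, mR=60/169; mL+mR=6516/6929 → advance +1; mR−mL=-1596/6929 → turn -1·90°
n=2: pose=(-5,-6,N); sL=30/49, sR=15/8; mL=30/49, mR=15/16; mL+mR=1215/784 → advance +1; mR−mL=255/784 → turn +1·90°
n=3: pose=(-5,-5,W); sL=120/221, sR=120/197; mL=120/221, mR=60/197; mL+mR=36900/43537 → advance +1; mR−mL=-10380/43537 → turn -1·90°
n=4: pose=(-6,-5,N); sL=60/113, sR=60/41; mL=60/113, mR=30/41; mL+mR=5850/4633 → advance +1; mR−mL=930/4633 → turn +1·90°
n=5: pose=(-6,-4,W); sL=120/241, sR=120/229; mL=120/241, mR=60/229; mL+mR=41940/55189 → advance +1; mR−mL=-13020/55189 → turn -1·90°
n=6: pose=(-7,-4,N); sL=6/13, sR=15/13; mL=6/13, mR=15/26; mL+mR=27/26 → advance +1; mR−mL=3/26 → turn +1·90°
n=7: pose=(-7,-3,W); sL=24/53, sR=24/53; mL=24/53, mR=12/53; mL+mR=36/53 → advance +1; mR−mL=-12/53 → turn -1·90°

0 12/17 12/5 12/17 6/5 -4 -7 N
1 24/41 120/169 24/41 60/169 -4 -6 W
2 30/49 15/8 30/49 15/16 -5 -6 N
3 120/221 120/197 120/221 60/197 -5 -5 W
4 60/113 60/41 60/113 30/41 -6 -5 N
5 120/241 120/229 120/241 60/229 -6 -4 W
6 6/13 15/13 6/13 15/26 -7 -4 N
7 24/53 24/53 24/53 12/53 -7 -3 W
final -8 -3 N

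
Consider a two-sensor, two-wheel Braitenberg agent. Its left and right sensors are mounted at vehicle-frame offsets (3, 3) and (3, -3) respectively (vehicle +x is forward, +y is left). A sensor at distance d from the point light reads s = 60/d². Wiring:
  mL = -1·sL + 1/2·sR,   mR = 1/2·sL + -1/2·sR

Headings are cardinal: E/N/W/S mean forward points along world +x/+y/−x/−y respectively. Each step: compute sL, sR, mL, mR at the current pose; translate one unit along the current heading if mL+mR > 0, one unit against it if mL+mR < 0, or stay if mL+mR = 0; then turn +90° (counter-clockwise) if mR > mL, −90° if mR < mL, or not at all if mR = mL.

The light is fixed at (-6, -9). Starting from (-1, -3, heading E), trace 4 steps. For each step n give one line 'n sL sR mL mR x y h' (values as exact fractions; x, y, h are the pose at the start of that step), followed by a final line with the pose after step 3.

0 12/29 60/73 -6/2117 -432/2117 -1 -3 E
1 30/29 6 57/29 -72/29 -2 -3 S
2 60/17 60/101 -5550/1717 2520/1717 -2 -2 W
3 3/4 3 3/4 -9/8 -1 -2 S
final -1 -1 W

n=0: pose=(-1,-3,E); sL=12/29, sR=60/73; mL=-6/2117, mR=-432/2117; mL+mR=-6/29 → advance -1; mR−mL=-426/2117 → turn -1·90°
n=1: pose=(-2,-3,S); sL=30/29, sR=6; mL=57/29, mR=-72/29; mL+mR=-15/29 → advance -1; mR−mL=-129/29 → turn -1·90°
n=2: pose=(-2,-2,W); sL=60/17, sR=60/101; mL=-5550/1717, mR=2520/1717; mL+mR=-30/17 → advance -1; mR−mL=8070/1717 → turn +1·90°
n=3: pose=(-1,-2,S); sL=3/4, sR=3; mL=3/4, mR=-9/8; mL+mR=-3/8 → advance -1; mR−mL=-15/8 → turn -1·90°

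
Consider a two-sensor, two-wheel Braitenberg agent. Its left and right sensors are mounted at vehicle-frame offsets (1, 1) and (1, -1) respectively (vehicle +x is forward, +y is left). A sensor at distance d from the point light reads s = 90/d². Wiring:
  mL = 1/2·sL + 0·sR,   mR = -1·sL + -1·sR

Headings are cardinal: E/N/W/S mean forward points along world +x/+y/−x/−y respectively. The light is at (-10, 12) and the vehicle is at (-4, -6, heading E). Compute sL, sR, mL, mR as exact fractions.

left sensor world pos  = (-3, -5); dL² = 338
right sensor world pos = (-3, -7); dR² = 410
sL = 90/338 = 45/169
sR = 90/410 = 9/41
mL = 1/2·sL + 0·sR = 45/338
mR = -1·sL + -1·sR = -3366/6929

45/169 9/41 45/338 -3366/6929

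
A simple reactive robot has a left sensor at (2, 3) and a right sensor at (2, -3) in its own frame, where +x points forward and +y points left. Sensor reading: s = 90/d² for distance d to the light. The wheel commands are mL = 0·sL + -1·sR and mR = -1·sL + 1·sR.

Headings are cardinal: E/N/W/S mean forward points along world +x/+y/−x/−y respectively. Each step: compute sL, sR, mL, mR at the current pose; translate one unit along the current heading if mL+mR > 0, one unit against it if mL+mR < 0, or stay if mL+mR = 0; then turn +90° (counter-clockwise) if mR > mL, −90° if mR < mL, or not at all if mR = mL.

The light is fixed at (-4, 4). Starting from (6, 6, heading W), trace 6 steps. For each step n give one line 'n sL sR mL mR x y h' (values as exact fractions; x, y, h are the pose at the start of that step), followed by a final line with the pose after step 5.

n=0: pose=(6,6,W); sL=18/13, sR=90/89; mL=-90/89, mR=-432/1157; mL+mR=-18/13 → advance -1; mR−mL=738/1157 → turn +1·90°
n=1: pose=(7,6,S); sL=45/98, sR=45/32; mL=-45/32, mR=1485/1568; mL+mR=-45/98 → advance -1; mR−mL=1845/784 → turn +1·90°
n=2: pose=(7,7,E); sL=18/41, sR=90/169; mL=-90/169, mR=648/6929; mL+mR=-18/41 → advance -1; mR−mL=4338/6929 → turn +1·90°
n=3: pose=(6,7,N); sL=45/37, sR=45/97; mL=-45/97, mR=-2700/3589; mL+mR=-45/37 → advance -1; mR−mL=-1035/3589 → turn -1·90°
n=4: pose=(6,6,E); sL=90/169, sR=18/29; mL=-18/29, mR=432/4901; mL+mR=-90/169 → advance -1; mR−mL=3474/4901 → turn +1·90°
n=5: pose=(5,6,N); sL=45/26, sR=9/16; mL=-9/16, mR=-243/208; mL+mR=-45/26 → advance -1; mR−mL=-63/104 → turn -1·90°

0 18/13 90/89 -90/89 -432/1157 6 6 W
1 45/98 45/32 -45/32 1485/1568 7 6 S
2 18/41 90/169 -90/169 648/6929 7 7 E
3 45/37 45/97 -45/97 -2700/3589 6 7 N
4 90/169 18/29 -18/29 432/4901 6 6 E
5 45/26 9/16 -9/16 -243/208 5 6 N
final 5 5 E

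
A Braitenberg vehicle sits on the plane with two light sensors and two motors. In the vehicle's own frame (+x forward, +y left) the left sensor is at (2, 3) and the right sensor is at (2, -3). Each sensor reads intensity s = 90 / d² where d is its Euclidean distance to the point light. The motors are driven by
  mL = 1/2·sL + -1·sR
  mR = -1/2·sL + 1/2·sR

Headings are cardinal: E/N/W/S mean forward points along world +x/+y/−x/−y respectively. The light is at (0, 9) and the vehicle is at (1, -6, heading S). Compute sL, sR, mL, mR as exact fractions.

left sensor world pos  = (4, -8); dL² = 305
right sensor world pos = (-2, -8); dR² = 293
sL = 90/305 = 18/61
sR = 90/293 = 90/293
mL = 1/2·sL + -1·sR = -2853/17873
mR = -1/2·sL + 1/2·sR = 108/17873

18/61 90/293 -2853/17873 108/17873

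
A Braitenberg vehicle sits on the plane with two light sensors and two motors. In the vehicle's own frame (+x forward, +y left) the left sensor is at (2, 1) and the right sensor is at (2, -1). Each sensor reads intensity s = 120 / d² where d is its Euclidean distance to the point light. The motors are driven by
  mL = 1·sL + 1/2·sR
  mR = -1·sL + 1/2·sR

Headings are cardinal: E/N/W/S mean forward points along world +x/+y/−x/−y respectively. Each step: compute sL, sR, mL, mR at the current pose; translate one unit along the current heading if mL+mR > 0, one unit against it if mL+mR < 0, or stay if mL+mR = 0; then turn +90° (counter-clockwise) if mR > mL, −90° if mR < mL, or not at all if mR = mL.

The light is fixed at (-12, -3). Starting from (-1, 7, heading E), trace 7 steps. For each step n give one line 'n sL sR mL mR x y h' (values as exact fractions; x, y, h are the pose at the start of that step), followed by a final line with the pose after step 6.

0 12/29 12/25 474/725 -126/725 -1 7 E
1 120/233 24/37 7236/8621 -1644/8621 0 7 S
2 30/41 3/5 423/410 -177/410 0 6 W
3 120/221 24/53 9012/11713 -3708/11713 -1 6 N
4 12/29 12/25 474/725 -126/725 -1 7 E
5 120/233 24/37 7236/8621 -1644/8621 0 7 S
6 30/41 3/5 423/410 -177/410 0 6 W
final -1 6 N

n=0: pose=(-1,7,E); sL=12/29, sR=12/25; mL=474/725, mR=-126/725; mL+mR=12/25 → advance +1; mR−mL=-24/29 → turn -1·90°
n=1: pose=(0,7,S); sL=120/233, sR=24/37; mL=7236/8621, mR=-1644/8621; mL+mR=24/37 → advance +1; mR−mL=-240/233 → turn -1·90°
n=2: pose=(0,6,W); sL=30/41, sR=3/5; mL=423/410, mR=-177/410; mL+mR=3/5 → advance +1; mR−mL=-60/41 → turn -1·90°
n=3: pose=(-1,6,N); sL=120/221, sR=24/53; mL=9012/11713, mR=-3708/11713; mL+mR=24/53 → advance +1; mR−mL=-240/221 → turn -1·90°
n=4: pose=(-1,7,E); sL=12/29, sR=12/25; mL=474/725, mR=-126/725; mL+mR=12/25 → advance +1; mR−mL=-24/29 → turn -1·90°
n=5: pose=(0,7,S); sL=120/233, sR=24/37; mL=7236/8621, mR=-1644/8621; mL+mR=24/37 → advance +1; mR−mL=-240/233 → turn -1·90°
n=6: pose=(0,6,W); sL=30/41, sR=3/5; mL=423/410, mR=-177/410; mL+mR=3/5 → advance +1; mR−mL=-60/41 → turn -1·90°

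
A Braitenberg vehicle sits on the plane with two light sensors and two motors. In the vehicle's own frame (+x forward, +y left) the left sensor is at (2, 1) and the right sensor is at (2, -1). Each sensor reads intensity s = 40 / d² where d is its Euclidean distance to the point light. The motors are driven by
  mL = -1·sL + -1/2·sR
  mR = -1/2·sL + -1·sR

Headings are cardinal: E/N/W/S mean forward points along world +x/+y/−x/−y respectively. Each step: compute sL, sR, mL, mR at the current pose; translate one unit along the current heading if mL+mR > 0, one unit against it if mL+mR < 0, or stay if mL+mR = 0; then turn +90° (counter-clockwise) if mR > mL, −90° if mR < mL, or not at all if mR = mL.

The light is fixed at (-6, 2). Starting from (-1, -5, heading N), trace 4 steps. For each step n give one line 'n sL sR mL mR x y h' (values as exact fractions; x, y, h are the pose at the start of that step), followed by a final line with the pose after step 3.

0 40/41 40/61 -3260/2501 -2860/2501 -1 -5 N
1 4/9 20/29 -206/261 -238/261 -1 -6 W
2 40/61 8/17 -924/1037 -828/1037 0 -6 N
3 10/29 1/2 -69/116 -39/58 0 -7 W
final 1 -7 N

n=0: pose=(-1,-5,N); sL=40/41, sR=40/61; mL=-3260/2501, mR=-2860/2501; mL+mR=-6120/2501 → advance -1; mR−mL=400/2501 → turn +1·90°
n=1: pose=(-1,-6,W); sL=4/9, sR=20/29; mL=-206/261, mR=-238/261; mL+mR=-148/87 → advance -1; mR−mL=-32/261 → turn -1·90°
n=2: pose=(0,-6,N); sL=40/61, sR=8/17; mL=-924/1037, mR=-828/1037; mL+mR=-1752/1037 → advance -1; mR−mL=96/1037 → turn +1·90°
n=3: pose=(0,-7,W); sL=10/29, sR=1/2; mL=-69/116, mR=-39/58; mL+mR=-147/116 → advance -1; mR−mL=-9/116 → turn -1·90°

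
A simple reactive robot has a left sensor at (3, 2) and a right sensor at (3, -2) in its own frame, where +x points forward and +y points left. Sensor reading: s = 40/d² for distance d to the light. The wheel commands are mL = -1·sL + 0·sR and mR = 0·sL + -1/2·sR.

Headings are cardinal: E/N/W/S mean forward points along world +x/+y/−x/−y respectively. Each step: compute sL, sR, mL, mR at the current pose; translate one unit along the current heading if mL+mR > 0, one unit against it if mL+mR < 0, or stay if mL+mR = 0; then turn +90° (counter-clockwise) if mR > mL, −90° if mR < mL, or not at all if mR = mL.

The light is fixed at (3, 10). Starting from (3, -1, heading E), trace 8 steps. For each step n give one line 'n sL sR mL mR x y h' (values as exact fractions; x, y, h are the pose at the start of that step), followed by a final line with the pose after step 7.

0 4/9 20/89 -4/9 -10/89 3 -1 E
1 40/73 8/13 -40/73 -4/13 2 -1 N
2 10/53 10/29 -10/53 -5/29 2 -2 W
3 40/229 40/229 -40/229 -20/229 3 -2 S
4 4/9 20/89 -4/9 -10/89 3 -1 E
5 40/73 8/13 -40/73 -4/13 2 -1 N
6 10/53 10/29 -10/53 -5/29 2 -2 W
7 40/229 40/229 -40/229 -20/229 3 -2 S
final 3 -1 E

n=0: pose=(3,-1,E); sL=4/9, sR=20/89; mL=-4/9, mR=-10/89; mL+mR=-446/801 → advance -1; mR−mL=266/801 → turn +1·90°
n=1: pose=(2,-1,N); sL=40/73, sR=8/13; mL=-40/73, mR=-4/13; mL+mR=-812/949 → advance -1; mR−mL=228/949 → turn +1·90°
n=2: pose=(2,-2,W); sL=10/53, sR=10/29; mL=-10/53, mR=-5/29; mL+mR=-555/1537 → advance -1; mR−mL=25/1537 → turn +1·90°
n=3: pose=(3,-2,S); sL=40/229, sR=40/229; mL=-40/229, mR=-20/229; mL+mR=-60/229 → advance -1; mR−mL=20/229 → turn +1·90°
n=4: pose=(3,-1,E); sL=4/9, sR=20/89; mL=-4/9, mR=-10/89; mL+mR=-446/801 → advance -1; mR−mL=266/801 → turn +1·90°
n=5: pose=(2,-1,N); sL=40/73, sR=8/13; mL=-40/73, mR=-4/13; mL+mR=-812/949 → advance -1; mR−mL=228/949 → turn +1·90°
n=6: pose=(2,-2,W); sL=10/53, sR=10/29; mL=-10/53, mR=-5/29; mL+mR=-555/1537 → advance -1; mR−mL=25/1537 → turn +1·90°
n=7: pose=(3,-2,S); sL=40/229, sR=40/229; mL=-40/229, mR=-20/229; mL+mR=-60/229 → advance -1; mR−mL=20/229 → turn +1·90°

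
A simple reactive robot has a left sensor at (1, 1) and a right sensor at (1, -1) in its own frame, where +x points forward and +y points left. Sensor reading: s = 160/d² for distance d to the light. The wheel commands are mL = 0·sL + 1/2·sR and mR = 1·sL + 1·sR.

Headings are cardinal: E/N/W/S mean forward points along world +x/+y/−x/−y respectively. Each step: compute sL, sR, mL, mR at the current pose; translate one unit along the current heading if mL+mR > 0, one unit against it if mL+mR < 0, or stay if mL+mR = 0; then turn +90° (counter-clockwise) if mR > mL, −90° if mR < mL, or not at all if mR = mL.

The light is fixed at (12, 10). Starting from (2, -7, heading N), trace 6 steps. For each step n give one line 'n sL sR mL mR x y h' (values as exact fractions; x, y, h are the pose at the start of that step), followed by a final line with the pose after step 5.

0 160/377 160/337 80/337 114240/127049 2 -7 N
1 16/41 80/173 40/173 6048/7093 2 -6 W
2 160/389 160/433 80/433 131520/168437 1 -6 S
3 40/89 20/53 10/53 3900/4717 1 -7 E
4 160/377 160/337 80/337 114240/127049 2 -7 N
5 16/41 80/173 40/173 6048/7093 2 -6 W
final 1 -6 S

n=0: pose=(2,-7,N); sL=160/377, sR=160/337; mL=80/337, mR=114240/127049; mL+mR=144400/127049 → advance +1; mR−mL=84080/127049 → turn +1·90°
n=1: pose=(2,-6,W); sL=16/41, sR=80/173; mL=40/173, mR=6048/7093; mL+mR=7688/7093 → advance +1; mR−mL=4408/7093 → turn +1·90°
n=2: pose=(1,-6,S); sL=160/389, sR=160/433; mL=80/433, mR=131520/168437; mL+mR=162640/168437 → advance +1; mR−mL=100400/168437 → turn +1·90°
n=3: pose=(1,-7,E); sL=40/89, sR=20/53; mL=10/53, mR=3900/4717; mL+mR=4790/4717 → advance +1; mR−mL=3010/4717 → turn +1·90°
n=4: pose=(2,-7,N); sL=160/377, sR=160/337; mL=80/337, mR=114240/127049; mL+mR=144400/127049 → advance +1; mR−mL=84080/127049 → turn +1·90°
n=5: pose=(2,-6,W); sL=16/41, sR=80/173; mL=40/173, mR=6048/7093; mL+mR=7688/7093 → advance +1; mR−mL=4408/7093 → turn +1·90°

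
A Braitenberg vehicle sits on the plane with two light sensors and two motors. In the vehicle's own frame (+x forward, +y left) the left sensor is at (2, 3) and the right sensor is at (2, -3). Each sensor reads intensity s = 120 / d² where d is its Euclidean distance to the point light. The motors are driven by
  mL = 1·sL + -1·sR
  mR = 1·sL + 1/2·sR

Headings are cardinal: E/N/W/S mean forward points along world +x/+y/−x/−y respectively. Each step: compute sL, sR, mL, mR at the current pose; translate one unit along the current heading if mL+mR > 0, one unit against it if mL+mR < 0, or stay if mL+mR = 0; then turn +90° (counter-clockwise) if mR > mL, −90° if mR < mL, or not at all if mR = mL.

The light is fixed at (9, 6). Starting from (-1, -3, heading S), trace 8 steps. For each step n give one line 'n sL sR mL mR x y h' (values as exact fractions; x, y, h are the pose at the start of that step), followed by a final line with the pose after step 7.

n=0: pose=(-1,-3,S); sL=12/17, sR=12/29; mL=144/493, mR=450/493; mL+mR=594/493 → advance +1; mR−mL=18/29 → turn +1·90°
n=1: pose=(-1,-4,E); sL=120/113, sR=120/233; mL=14400/26329, mR=34740/26329; mL+mR=49140/26329 → advance +1; mR−mL=180/233 → turn +1·90°
n=2: pose=(0,-4,N); sL=15/26, sR=6/5; mL=-81/130, mR=153/130; mL+mR=36/65 → advance +1; mR−mL=9/5 → turn +1·90°
n=3: pose=(0,-3,W); sL=24/53, sR=120/157; mL=-2592/8321, mR=6948/8321; mL+mR=4356/8321 → advance +1; mR−mL=180/157 → turn +1·90°
n=4: pose=(-1,-3,S); sL=12/17, sR=12/29; mL=144/493, mR=450/493; mL+mR=594/493 → advance +1; mR−mL=18/29 → turn +1·90°
n=5: pose=(-1,-4,E); sL=120/113, sR=120/233; mL=14400/26329, mR=34740/26329; mL+mR=49140/26329 → advance +1; mR−mL=180/233 → turn +1·90°
n=6: pose=(0,-4,N); sL=15/26, sR=6/5; mL=-81/130, mR=153/130; mL+mR=36/65 → advance +1; mR−mL=9/5 → turn +1·90°
n=7: pose=(0,-3,W); sL=24/53, sR=120/157; mL=-2592/8321, mR=6948/8321; mL+mR=4356/8321 → advance +1; mR−mL=180/157 → turn +1·90°

0 12/17 12/29 144/493 450/493 -1 -3 S
1 120/113 120/233 14400/26329 34740/26329 -1 -4 E
2 15/26 6/5 -81/130 153/130 0 -4 N
3 24/53 120/157 -2592/8321 6948/8321 0 -3 W
4 12/17 12/29 144/493 450/493 -1 -3 S
5 120/113 120/233 14400/26329 34740/26329 -1 -4 E
6 15/26 6/5 -81/130 153/130 0 -4 N
7 24/53 120/157 -2592/8321 6948/8321 0 -3 W
final -1 -3 S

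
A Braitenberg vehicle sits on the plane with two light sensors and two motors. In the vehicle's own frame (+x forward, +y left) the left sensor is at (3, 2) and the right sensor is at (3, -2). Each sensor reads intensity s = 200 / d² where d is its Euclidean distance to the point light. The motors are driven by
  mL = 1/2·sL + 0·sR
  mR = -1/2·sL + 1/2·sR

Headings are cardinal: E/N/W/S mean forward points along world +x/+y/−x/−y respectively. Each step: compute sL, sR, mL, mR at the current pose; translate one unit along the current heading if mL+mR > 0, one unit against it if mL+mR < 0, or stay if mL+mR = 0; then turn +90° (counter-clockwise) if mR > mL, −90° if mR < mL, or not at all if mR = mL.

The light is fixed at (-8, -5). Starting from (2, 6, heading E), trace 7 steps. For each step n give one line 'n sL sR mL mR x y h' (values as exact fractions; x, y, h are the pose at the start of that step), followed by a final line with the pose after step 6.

n=0: pose=(2,6,E); sL=100/169, sR=4/5; mL=50/169, mR=88/845; mL+mR=2/5 → advance +1; mR−mL=-162/845 → turn -1·90°
n=1: pose=(3,6,S); sL=200/233, sR=40/29; mL=100/233, mR=1760/6757; mL+mR=20/29 → advance +1; mR−mL=-1140/6757 → turn -1·90°
n=2: pose=(3,5,W); sL=25/16, sR=25/26; mL=25/32, mR=-125/416; mL+mR=25/52 → advance +1; mR−mL=-225/208 → turn -1·90°
n=3: pose=(2,5,N); sL=200/233, sR=200/313; mL=100/233, mR=-8000/72929; mL+mR=100/313 → advance +1; mR−mL=-39300/72929 → turn -1·90°
n=4: pose=(2,6,E); sL=100/169, sR=4/5; mL=50/169, mR=88/845; mL+mR=2/5 → advance +1; mR−mL=-162/845 → turn -1·90°
n=5: pose=(3,6,S); sL=200/233, sR=40/29; mL=100/233, mR=1760/6757; mL+mR=20/29 → advance +1; mR−mL=-1140/6757 → turn -1·90°
n=6: pose=(3,5,W); sL=25/16, sR=25/26; mL=25/32, mR=-125/416; mL+mR=25/52 → advance +1; mR−mL=-225/208 → turn -1·90°

0 100/169 4/5 50/169 88/845 2 6 E
1 200/233 40/29 100/233 1760/6757 3 6 S
2 25/16 25/26 25/32 -125/416 3 5 W
3 200/233 200/313 100/233 -8000/72929 2 5 N
4 100/169 4/5 50/169 88/845 2 6 E
5 200/233 40/29 100/233 1760/6757 3 6 S
6 25/16 25/26 25/32 -125/416 3 5 W
final 2 5 N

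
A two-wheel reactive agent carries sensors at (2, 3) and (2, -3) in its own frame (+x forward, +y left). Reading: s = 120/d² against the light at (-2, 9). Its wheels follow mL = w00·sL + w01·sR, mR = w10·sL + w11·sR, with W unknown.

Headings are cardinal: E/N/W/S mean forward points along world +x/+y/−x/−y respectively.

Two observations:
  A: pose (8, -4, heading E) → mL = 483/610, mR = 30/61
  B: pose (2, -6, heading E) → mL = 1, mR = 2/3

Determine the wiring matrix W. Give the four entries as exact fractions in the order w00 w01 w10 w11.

obs A: pose=(8,-4,E) → sL=30/61, sR=3/10, mL=483/610, mR=30/61
obs B: pose=(2,-6,E) → sL=2/3, sR=1/3, mL=1, mR=2/3
sensor matrix S = [[30/61, 3/10], [2/3, 1/3]]; det S = -11/305
solve [mL_A; mL_B] = S·[w00; w01] and [mR_A; mR_B] = S·[w10; w11]:
  w00 = 1, w01 = 1, w10 = 1, w11 = 0

1 1 1 0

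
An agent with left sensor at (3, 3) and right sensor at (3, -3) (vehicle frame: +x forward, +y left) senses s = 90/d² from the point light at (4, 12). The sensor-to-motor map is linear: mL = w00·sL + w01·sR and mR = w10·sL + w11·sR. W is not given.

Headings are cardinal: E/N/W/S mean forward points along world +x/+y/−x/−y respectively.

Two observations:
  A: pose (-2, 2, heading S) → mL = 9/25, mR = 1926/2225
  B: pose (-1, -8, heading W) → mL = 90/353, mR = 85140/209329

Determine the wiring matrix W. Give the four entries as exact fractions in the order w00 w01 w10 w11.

obs A: pose=(-2,2,S) → sL=45/89, sR=9/25, mL=9/25, mR=1926/2225
obs B: pose=(-1,-8,W) → sL=90/593, sR=90/353, mL=90/353, mR=85140/209329
sensor matrix S = [[45/89, 9/25], [90/593, 90/353]]; det S = 6918696/93151405
solve [mL_A; mL_B] = S·[w00; w01] and [mR_A; mR_B] = S·[w10; w11]:
  w00 = 0, w01 = 1, w10 = 1, w11 = 1

0 1 1 1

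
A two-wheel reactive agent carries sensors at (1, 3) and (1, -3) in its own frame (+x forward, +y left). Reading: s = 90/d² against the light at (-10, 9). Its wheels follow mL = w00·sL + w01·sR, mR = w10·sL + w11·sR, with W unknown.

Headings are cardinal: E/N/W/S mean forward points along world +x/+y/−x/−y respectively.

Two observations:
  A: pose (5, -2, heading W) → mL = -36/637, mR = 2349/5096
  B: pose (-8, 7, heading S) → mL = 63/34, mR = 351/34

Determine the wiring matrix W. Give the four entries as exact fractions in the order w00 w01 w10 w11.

obs A: pose=(5,-2,W) → sL=45/196, sR=9/26, mL=-36/637, mR=2349/5096
obs B: pose=(-8,7,S) → sL=45/17, sR=9, mL=63/34, mR=351/34
sensor matrix S = [[45/196, 9/26], [45/17, 9]]; det S = 49815/43316
solve [mL_A; mL_B] = S·[w00; w01] and [mR_A; mR_B] = S·[w10; w11]:
  w00 = -1, w01 = 1/2, w10 = 1/2, w11 = 1

-1 1/2 1/2 1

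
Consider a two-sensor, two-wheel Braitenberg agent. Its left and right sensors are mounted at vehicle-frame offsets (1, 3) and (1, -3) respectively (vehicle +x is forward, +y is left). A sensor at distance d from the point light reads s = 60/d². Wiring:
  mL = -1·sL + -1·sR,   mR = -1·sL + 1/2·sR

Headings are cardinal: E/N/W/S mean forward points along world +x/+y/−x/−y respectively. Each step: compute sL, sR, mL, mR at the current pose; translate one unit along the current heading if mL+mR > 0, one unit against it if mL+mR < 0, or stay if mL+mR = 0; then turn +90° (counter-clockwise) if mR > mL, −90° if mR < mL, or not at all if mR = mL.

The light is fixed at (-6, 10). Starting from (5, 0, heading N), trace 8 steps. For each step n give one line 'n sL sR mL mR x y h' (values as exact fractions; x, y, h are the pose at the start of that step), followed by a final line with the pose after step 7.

n=0: pose=(5,0,N); sL=12/29, sR=60/277; mL=-5064/8033, mR=-2454/8033; mL+mR=-7518/8033 → advance -1; mR−mL=90/277 → turn +1·90°
n=1: pose=(5,-1,W); sL=15/74, sR=15/41; mL=-1725/3034, mR=-30/1517; mL+mR=-1785/3034 → advance -1; mR−mL=45/82 → turn +1·90°
n=2: pose=(6,-1,S); sL=20/123, sR=4/15; mL=-88/205, mR=-6/205; mL+mR=-94/205 → advance -1; mR−mL=2/5 → turn +1·90°
n=3: pose=(6,0,E); sL=30/109, sR=30/169; mL=-8340/18421, mR=-3435/18421; mL+mR=-11775/18421 → advance -1; mR−mL=45/169 → turn +1·90°
n=4: pose=(5,0,N); sL=12/29, sR=60/277; mL=-5064/8033, mR=-2454/8033; mL+mR=-7518/8033 → advance -1; mR−mL=90/277 → turn +1·90°
n=5: pose=(5,-1,W); sL=15/74, sR=15/41; mL=-1725/3034, mR=-30/1517; mL+mR=-1785/3034 → advance -1; mR−mL=45/82 → turn +1·90°
n=6: pose=(6,-1,S); sL=20/123, sR=4/15; mL=-88/205, mR=-6/205; mL+mR=-94/205 → advance -1; mR−mL=2/5 → turn +1·90°
n=7: pose=(6,0,E); sL=30/109, sR=30/169; mL=-8340/18421, mR=-3435/18421; mL+mR=-11775/18421 → advance -1; mR−mL=45/169 → turn +1·90°

0 12/29 60/277 -5064/8033 -2454/8033 5 0 N
1 15/74 15/41 -1725/3034 -30/1517 5 -1 W
2 20/123 4/15 -88/205 -6/205 6 -1 S
3 30/109 30/169 -8340/18421 -3435/18421 6 0 E
4 12/29 60/277 -5064/8033 -2454/8033 5 0 N
5 15/74 15/41 -1725/3034 -30/1517 5 -1 W
6 20/123 4/15 -88/205 -6/205 6 -1 S
7 30/109 30/169 -8340/18421 -3435/18421 6 0 E
final 5 0 N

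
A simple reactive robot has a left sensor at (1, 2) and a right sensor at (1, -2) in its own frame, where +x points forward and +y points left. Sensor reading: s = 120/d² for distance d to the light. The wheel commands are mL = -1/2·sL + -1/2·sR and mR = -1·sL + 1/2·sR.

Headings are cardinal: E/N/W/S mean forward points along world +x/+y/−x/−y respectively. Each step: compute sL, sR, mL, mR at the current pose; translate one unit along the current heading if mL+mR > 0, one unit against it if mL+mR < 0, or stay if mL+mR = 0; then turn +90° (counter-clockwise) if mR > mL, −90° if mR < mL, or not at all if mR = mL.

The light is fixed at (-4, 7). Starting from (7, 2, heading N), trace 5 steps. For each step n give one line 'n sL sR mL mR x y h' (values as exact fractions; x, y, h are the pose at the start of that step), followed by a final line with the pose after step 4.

n=0: pose=(7,2,N); sL=120/97, sR=24/37; mL=-3384/3589, mR=-3276/3589; mL+mR=-180/97 → advance -1; mR−mL=108/3589 → turn +1·90°
n=1: pose=(7,1,W); sL=30/41, sR=30/29; mL=-1050/1189, mR=-255/1189; mL+mR=-45/41 → advance -1; mR−mL=795/1189 → turn +1·90°
n=2: pose=(8,1,S); sL=24/49, sR=120/149; mL=-4728/7301, mR=-636/7301; mL+mR=-36/49 → advance -1; mR−mL=4092/7301 → turn +1·90°
n=3: pose=(8,2,E); sL=60/89, sR=60/109; mL=-5940/9701, mR=-3870/9701; mL+mR=-90/89 → advance -1; mR−mL=2070/9701 → turn +1·90°
n=4: pose=(7,2,N); sL=120/97, sR=24/37; mL=-3384/3589, mR=-3276/3589; mL+mR=-180/97 → advance -1; mR−mL=108/3589 → turn +1·90°

0 120/97 24/37 -3384/3589 -3276/3589 7 2 N
1 30/41 30/29 -1050/1189 -255/1189 7 1 W
2 24/49 120/149 -4728/7301 -636/7301 8 1 S
3 60/89 60/109 -5940/9701 -3870/9701 8 2 E
4 120/97 24/37 -3384/3589 -3276/3589 7 2 N
final 7 1 W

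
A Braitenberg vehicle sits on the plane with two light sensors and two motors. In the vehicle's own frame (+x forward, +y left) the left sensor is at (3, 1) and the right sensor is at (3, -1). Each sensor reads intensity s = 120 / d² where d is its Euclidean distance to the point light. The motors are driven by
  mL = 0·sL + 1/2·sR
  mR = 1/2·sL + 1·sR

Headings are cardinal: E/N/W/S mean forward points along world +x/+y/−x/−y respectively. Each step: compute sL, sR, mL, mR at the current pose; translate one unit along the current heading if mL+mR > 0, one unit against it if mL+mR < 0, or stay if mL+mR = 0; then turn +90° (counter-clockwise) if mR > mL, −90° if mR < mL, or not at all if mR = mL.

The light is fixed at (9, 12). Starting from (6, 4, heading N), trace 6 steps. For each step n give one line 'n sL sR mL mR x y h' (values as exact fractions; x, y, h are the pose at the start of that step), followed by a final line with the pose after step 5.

0 120/41 120/29 60/29 6660/1189 6 4 N
1 6/5 5/3 5/6 34/15 6 5 W
2 120/109 24/25 12/25 4116/2725 5 5 S
3 12/5 60/41 30/41 546/205 5 4 E
4 120/41 120/29 60/29 6660/1189 6 4 N
5 6/5 5/3 5/6 34/15 6 5 W
final 5 5 S

n=0: pose=(6,4,N); sL=120/41, sR=120/29; mL=60/29, mR=6660/1189; mL+mR=9120/1189 → advance +1; mR−mL=4200/1189 → turn +1·90°
n=1: pose=(6,5,W); sL=6/5, sR=5/3; mL=5/6, mR=34/15; mL+mR=31/10 → advance +1; mR−mL=43/30 → turn +1·90°
n=2: pose=(5,5,S); sL=120/109, sR=24/25; mL=12/25, mR=4116/2725; mL+mR=5424/2725 → advance +1; mR−mL=2808/2725 → turn +1·90°
n=3: pose=(5,4,E); sL=12/5, sR=60/41; mL=30/41, mR=546/205; mL+mR=696/205 → advance +1; mR−mL=396/205 → turn +1·90°
n=4: pose=(6,4,N); sL=120/41, sR=120/29; mL=60/29, mR=6660/1189; mL+mR=9120/1189 → advance +1; mR−mL=4200/1189 → turn +1·90°
n=5: pose=(6,5,W); sL=6/5, sR=5/3; mL=5/6, mR=34/15; mL+mR=31/10 → advance +1; mR−mL=43/30 → turn +1·90°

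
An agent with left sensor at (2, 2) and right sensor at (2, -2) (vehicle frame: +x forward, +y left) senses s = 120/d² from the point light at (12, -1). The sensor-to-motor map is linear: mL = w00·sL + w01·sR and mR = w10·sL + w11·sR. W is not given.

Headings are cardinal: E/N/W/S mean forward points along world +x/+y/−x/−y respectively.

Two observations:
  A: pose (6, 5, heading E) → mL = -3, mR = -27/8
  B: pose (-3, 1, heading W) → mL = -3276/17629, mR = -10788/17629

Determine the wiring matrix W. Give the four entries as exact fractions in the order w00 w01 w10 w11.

1/2 -1 -1 -1/2

obs A: pose=(6,5,E) → sL=3/2, sR=15/4, mL=-3, mR=-27/8
obs B: pose=(-3,1,W) → sL=120/289, sR=24/61, mL=-3276/17629, mR=-10788/17629
sensor matrix S = [[3/2, 15/4], [120/289, 24/61]]; det S = -17046/17629
solve [mL_A; mL_B] = S·[w00; w01] and [mR_A; mR_B] = S·[w10; w11]:
  w00 = 1/2, w01 = -1, w10 = -1, w11 = -1/2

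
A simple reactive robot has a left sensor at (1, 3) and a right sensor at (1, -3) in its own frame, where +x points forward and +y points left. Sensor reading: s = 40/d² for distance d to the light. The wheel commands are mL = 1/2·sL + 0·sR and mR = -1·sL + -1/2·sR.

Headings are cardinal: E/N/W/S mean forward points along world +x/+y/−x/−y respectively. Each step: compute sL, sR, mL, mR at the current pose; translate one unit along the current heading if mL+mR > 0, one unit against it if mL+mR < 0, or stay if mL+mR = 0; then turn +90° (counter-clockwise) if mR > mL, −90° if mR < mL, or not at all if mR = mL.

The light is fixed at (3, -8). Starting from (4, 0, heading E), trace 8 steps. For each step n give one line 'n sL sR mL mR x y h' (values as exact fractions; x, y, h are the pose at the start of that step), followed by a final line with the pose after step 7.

n=0: pose=(4,0,E); sL=8/25, sR=40/29; mL=4/25, mR=-732/725; mL+mR=-616/725 → advance -1; mR−mL=-848/725 → turn -1·90°
n=1: pose=(3,0,S); sL=20/29, sR=20/29; mL=10/29, mR=-30/29; mL+mR=-20/29 → advance -1; mR−mL=-40/29 → turn -1·90°
n=2: pose=(3,1,W); sL=40/37, sR=8/29; mL=20/37, mR=-1308/1073; mL+mR=-728/1073 → advance -1; mR−mL=-1888/1073 → turn -1·90°
n=3: pose=(4,1,N); sL=5/13, sR=10/29; mL=5/26, mR=-210/377; mL+mR=-275/754 → advance -1; mR−mL=-565/754 → turn -1·90°
n=4: pose=(4,0,E); sL=8/25, sR=40/29; mL=4/25, mR=-732/725; mL+mR=-616/725 → advance -1; mR−mL=-848/725 → turn -1·90°
n=5: pose=(3,0,S); sL=20/29, sR=20/29; mL=10/29, mR=-30/29; mL+mR=-20/29 → advance -1; mR−mL=-40/29 → turn -1·90°
n=6: pose=(3,1,W); sL=40/37, sR=8/29; mL=20/37, mR=-1308/1073; mL+mR=-728/1073 → advance -1; mR−mL=-1888/1073 → turn -1·90°
n=7: pose=(4,1,N); sL=5/13, sR=10/29; mL=5/26, mR=-210/377; mL+mR=-275/754 → advance -1; mR−mL=-565/754 → turn -1·90°

0 8/25 40/29 4/25 -732/725 4 0 E
1 20/29 20/29 10/29 -30/29 3 0 S
2 40/37 8/29 20/37 -1308/1073 3 1 W
3 5/13 10/29 5/26 -210/377 4 1 N
4 8/25 40/29 4/25 -732/725 4 0 E
5 20/29 20/29 10/29 -30/29 3 0 S
6 40/37 8/29 20/37 -1308/1073 3 1 W
7 5/13 10/29 5/26 -210/377 4 1 N
final 4 0 E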